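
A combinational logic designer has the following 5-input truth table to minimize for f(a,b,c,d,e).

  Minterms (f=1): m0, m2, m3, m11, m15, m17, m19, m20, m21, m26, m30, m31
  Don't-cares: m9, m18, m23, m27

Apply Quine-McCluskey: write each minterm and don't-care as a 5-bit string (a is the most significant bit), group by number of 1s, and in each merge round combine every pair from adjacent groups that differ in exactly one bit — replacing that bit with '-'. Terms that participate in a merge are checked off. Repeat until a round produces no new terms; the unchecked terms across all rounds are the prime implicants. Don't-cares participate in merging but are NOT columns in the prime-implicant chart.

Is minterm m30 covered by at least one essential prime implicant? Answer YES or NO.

YES

[col 0] 00000*, 00010*, 00011*, 01001*, 01011*, 01111*, 10001*, 10010*, 10011*, 10100*, 10101*, 10111*, 11010*, 11011*, 11110*, 11111*
[col 1] -0010*, -0011*, -1011*, -1111*, 0-011*, 000-0, 0001-*, 01-11*, 010-1, 1-010*, 1-011*, 1-111*, 10-01*, 10-11*, 100-1*, 1001-*, 101-1*, 1010-, 11-10*, 11-11*, 1101-*, 1111-*
[col 2] --011, -001-, -1-11, 1--11, 1-01-, 10--1, 11-1-
Prime implicants: --011, -001-, -1-11, 000-0, 010-1, 1--11, 1-01-, 10--1, 1010-, 11-1-
PI chart (minterm → PIs covering it):
  0 | 000-0  (sole → essential)
  2 | -001-,000-0
  3 | --011,-001-
  11 | --011,-1-11,010-1
  15 | -1-11  (sole → essential)
  17 | 10--1  (sole → essential)
  19 | --011,-001-,1--11,1-01-,10--1
  20 | 1010-  (sole → essential)
  21 | 10--1,1010-
  26 | 1-01-,11-1-
  30 | 11-1-  (sole → essential)
  31 | -1-11,1--11,11-1-
Essential prime implicants: -1-11, 000-0, 10--1, 1010-, 11-1-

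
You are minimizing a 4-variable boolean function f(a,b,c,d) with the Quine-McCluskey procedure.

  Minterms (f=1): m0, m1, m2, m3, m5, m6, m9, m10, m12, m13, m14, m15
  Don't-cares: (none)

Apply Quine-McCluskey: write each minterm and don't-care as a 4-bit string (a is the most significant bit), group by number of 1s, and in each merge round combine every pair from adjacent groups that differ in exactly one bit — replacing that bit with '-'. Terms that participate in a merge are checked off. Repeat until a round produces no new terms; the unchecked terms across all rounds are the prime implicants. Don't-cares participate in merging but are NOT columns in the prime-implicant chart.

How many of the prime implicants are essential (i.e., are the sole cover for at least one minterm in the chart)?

4

Round 0: 0000✓ 0001✓ 0010✓ 0011✓ 0101✓ 0110✓ 1001✓ 1010✓ 1100✓ 1101✓ 1110✓ 1111✓
Round 1: -001✓ -010✓ -101✓ -110✓ 0-01✓ 0-10✓ 00-0✓ 00-1✓ 000-✓ 001-✓ 1-01✓ 1-10✓ 11-0✓ 11-1✓ 110-✓ 111-✓
Round 2: --01 --10 00-- 11--
PIs = {--01, --10, 00--, 11--}
Coverage chart:
  m0: 00-- ←essential
  m1: --01,00--
  m2: --10,00--
  m3: 00-- ←essential
  m5: --01 ←essential
  m6: --10 ←essential
  m9: --01 ←essential
  m10: --10 ←essential
  m12: 11-- ←essential
  m13: --01,11--
  m14: --10,11--
  m15: 11-- ←essential
Essential: --01, --10, 00--, 11--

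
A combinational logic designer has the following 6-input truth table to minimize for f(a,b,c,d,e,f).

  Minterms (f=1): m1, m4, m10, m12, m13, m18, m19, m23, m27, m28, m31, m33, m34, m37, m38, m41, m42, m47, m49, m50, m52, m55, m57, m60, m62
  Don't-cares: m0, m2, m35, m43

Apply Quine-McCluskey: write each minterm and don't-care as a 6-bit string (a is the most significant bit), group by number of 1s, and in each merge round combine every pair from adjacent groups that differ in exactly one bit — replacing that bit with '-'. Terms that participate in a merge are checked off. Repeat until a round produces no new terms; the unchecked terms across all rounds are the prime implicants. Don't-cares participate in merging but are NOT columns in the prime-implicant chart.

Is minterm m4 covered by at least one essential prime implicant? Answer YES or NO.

size-2^0 implicants → 000000(✓)  000001(✓)  000010(✓)  000100(✓)  001010(✓)  001100(✓)  001101(✓)  010010(✓)  010011(✓)  010111(✓)  011011(✓)  011100(✓)  011111(✓)  100001(✓)  100010(✓)  100011(✓)  100101(✓)  100110(✓)  101001(✓)  101010(✓)  101011(✓)  101111(✓)  110001(✓)  110010(✓)  110100(✓)  110111(✓)  111001(✓)  111100(✓)  111110(✓)
size-2^1 implicants → -00001  -00010(✓)  -01010(✓)  -10010(✓)  -10111  -11100  0-0010(✓)  0-1100  00-010(✓)  00-100  000-00  0000-0  00000-  00110-  01-011(✓)  01-111(✓)  010-11(✓)  01001-  011-11(✓)  1-0001(✓)  1-0010(✓)  1-1001(✓)  10-001(✓)  10-010(✓)  10-011(✓)  100-01  100-10  1000-1(✓)  10001-(✓)  101-11  1010-1(✓)  10101-(✓)  11-001(✓)  11-100  1111-0
size-2^2 implicants → --0010  -0-010  01--11  1--001  10-0-1  10-01-
Unchecked terms (primes): --0010, -0-010, -00001, -10111, -11100, 0-1100, 00-100, 000-00, 0000-0, 00000-, 00110-, 01--11, 01001-, 1--001, 10-0-1, 10-01-, 100-01, 100-10, 101-11, 11-100, 1111-0
Minterm coverage:
  m1 ⊆ -00001,00000-
  m4 ⊆ 00-100,000-00
  m10 ⊆ -0-010 [E]
  m12 ⊆ 0-1100,00-100,00110-
  m13 ⊆ 00110- [E]
  m18 ⊆ --0010,01001-
  m19 ⊆ 01--11,01001-
  m23 ⊆ -10111,01--11
  m27 ⊆ 01--11 [E]
  m28 ⊆ -11100,0-1100
  m31 ⊆ 01--11 [E]
  m33 ⊆ -00001,1--001,10-0-1,100-01
  m34 ⊆ --0010,-0-010,10-01-,100-10
  m37 ⊆ 100-01 [E]
  m38 ⊆ 100-10 [E]
  m41 ⊆ 1--001,10-0-1
  m42 ⊆ -0-010,10-01-
  m47 ⊆ 101-11 [E]
  m49 ⊆ 1--001 [E]
  m50 ⊆ --0010 [E]
  m52 ⊆ 11-100 [E]
  m55 ⊆ -10111 [E]
  m57 ⊆ 1--001 [E]
  m60 ⊆ -11100,11-100,1111-0
  m62 ⊆ 1111-0 [E]
E = {--0010, -0-010, -10111, 00110-, 01--11, 1--001, 100-01, 100-10, 101-11, 11-100, 1111-0}

NO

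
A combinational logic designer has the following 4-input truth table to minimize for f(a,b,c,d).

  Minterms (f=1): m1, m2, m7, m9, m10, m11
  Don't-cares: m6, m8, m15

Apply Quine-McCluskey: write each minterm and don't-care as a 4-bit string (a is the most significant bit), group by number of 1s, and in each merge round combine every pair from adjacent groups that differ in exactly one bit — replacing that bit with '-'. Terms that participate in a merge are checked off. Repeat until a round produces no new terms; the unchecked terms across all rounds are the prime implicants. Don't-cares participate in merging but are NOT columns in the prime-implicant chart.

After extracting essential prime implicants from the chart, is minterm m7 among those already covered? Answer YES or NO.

NO

[col 0] 0001*, 0010*, 0110*, 0111*, 1000*, 1001*, 1010*, 1011*, 1111*
[col 1] -001, -010, -111, 0-10, 011-, 1-11, 10-0*, 10-1*, 100-*, 101-*
[col 2] 10--
Prime implicants: -001, -010, -111, 0-10, 011-, 1-11, 10--
PI chart (minterm → PIs covering it):
  1 | -001  (sole → essential)
  2 | -010,0-10
  7 | -111,011-
  9 | -001,10--
  10 | -010,10--
  11 | 1-11,10--
Essential prime implicants: -001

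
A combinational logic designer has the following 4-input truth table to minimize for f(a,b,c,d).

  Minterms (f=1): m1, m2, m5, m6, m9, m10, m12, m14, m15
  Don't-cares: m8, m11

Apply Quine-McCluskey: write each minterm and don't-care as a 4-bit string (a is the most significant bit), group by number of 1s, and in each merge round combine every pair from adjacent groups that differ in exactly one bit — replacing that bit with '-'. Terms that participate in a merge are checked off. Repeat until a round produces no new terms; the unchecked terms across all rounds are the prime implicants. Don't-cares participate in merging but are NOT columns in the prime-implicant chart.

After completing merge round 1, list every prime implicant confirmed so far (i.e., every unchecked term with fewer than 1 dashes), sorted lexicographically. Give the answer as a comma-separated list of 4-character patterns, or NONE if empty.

size-2^0 implicants → 0001(✓)  0010(✓)  0101(✓)  0110(✓)  1000(✓)  1001(✓)  1010(✓)  1011(✓)  1100(✓)  1110(✓)  1111(✓)
size-2^1 implicants → -001  -010(✓)  -110(✓)  0-01  0-10(✓)  1-00(✓)  1-10(✓)  1-11(✓)  10-0(✓)  10-1(✓)  100-(✓)  101-(✓)  11-0(✓)  111-(✓)
size-2^2 implicants → --10  1--0  1-1-  10--
Unchecked terms (primes): --10, -001, 0-01, 1--0, 1-1-, 10--

NONE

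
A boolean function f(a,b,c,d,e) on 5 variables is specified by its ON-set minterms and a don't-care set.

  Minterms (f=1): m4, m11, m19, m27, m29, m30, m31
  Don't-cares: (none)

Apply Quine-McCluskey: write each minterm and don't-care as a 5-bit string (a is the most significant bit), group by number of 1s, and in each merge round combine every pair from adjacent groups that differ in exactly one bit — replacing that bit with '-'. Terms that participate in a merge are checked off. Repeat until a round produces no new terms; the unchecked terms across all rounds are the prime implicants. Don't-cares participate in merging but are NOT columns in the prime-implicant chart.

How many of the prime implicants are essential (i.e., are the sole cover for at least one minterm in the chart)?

5

size-2^0 implicants → 00100  01011(✓)  10011(✓)  11011(✓)  11101(✓)  11110(✓)  11111(✓)
size-2^1 implicants → -1011  1-011  11-11  111-1  1111-
Unchecked terms (primes): -1011, 00100, 1-011, 11-11, 111-1, 1111-
Minterm coverage:
  m4 ⊆ 00100 [E]
  m11 ⊆ -1011 [E]
  m19 ⊆ 1-011 [E]
  m27 ⊆ -1011,1-011,11-11
  m29 ⊆ 111-1 [E]
  m30 ⊆ 1111- [E]
  m31 ⊆ 11-11,111-1,1111-
E = {-1011, 00100, 1-011, 111-1, 1111-}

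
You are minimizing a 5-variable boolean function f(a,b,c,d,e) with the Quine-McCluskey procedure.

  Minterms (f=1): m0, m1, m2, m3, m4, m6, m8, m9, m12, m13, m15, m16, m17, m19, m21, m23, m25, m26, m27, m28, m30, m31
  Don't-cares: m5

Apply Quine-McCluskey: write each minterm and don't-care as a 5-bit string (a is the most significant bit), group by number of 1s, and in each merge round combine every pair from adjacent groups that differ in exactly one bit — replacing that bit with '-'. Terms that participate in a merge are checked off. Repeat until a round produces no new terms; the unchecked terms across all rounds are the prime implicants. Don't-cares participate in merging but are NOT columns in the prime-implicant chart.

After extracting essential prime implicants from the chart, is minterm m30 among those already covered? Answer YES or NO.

Round 0: 00000✓ 00001✓ 00010✓ 00011✓ 00100✓ 00101✓ 00110✓ 01000✓ 01001✓ 01100✓ 01101✓ 01111✓ 10000✓ 10001✓ 10011✓ 10101✓ 10111✓ 11001✓ 11010✓ 11011✓ 11100✓ 11110✓ 11111✓
Round 1: -0000✓ -0001✓ -0011✓ -0101✓ -1001✓ -1100 -1111 0-000✓ 0-001✓ 0-100✓ 0-101✓ 00-00✓ 00-01✓ 00-10✓ 000-0✓ 000-1✓ 0000-✓ 0001-✓ 001-0✓ 0010-✓ 01-00✓ 01-01✓ 0100-✓ 011-1 0110-✓ 1-001✓ 1-011✓ 1-111✓ 10-01✓ 10-11✓ 100-1✓ 1000-✓ 101-1✓ 11-10✓ 11-11✓ 110-1✓ 1101-✓ 111-0 1111-✓
Round 2: --001 -0-01 -00-1 -000- 0--00✓ 0--01✓ 0-00-✓ 0-10-✓ 00--0 00-0-✓ 000-- 01-0-✓ 1--11 1-0-1 10--1 11-1-
Round 3: 0--0-
PIs = {--001, -0-01, -00-1, -000-, -1100, -1111, 0--0-, 00--0, 000--, 011-1, 1--11, 1-0-1, 10--1, 11-1-, 111-0}
Coverage chart:
  m0: -000-,0--0-,00--0,000--
  m1: --001,-0-01,-00-1,-000-,0--0-,000--
  m2: 00--0,000--
  m3: -00-1,000--
  m4: 0--0-,00--0
  m6: 00--0 ←essential
  m8: 0--0- ←essential
  m9: --001,0--0-
  m12: -1100,0--0-
  m13: 0--0-,011-1
  m15: -1111,011-1
  m16: -000- ←essential
  m17: --001,-0-01,-00-1,-000-,1-0-1,10--1
  m19: -00-1,1--11,1-0-1,10--1
  m21: -0-01,10--1
  m23: 1--11,10--1
  m25: --001,1-0-1
  m26: 11-1- ←essential
  m27: 1--11,1-0-1,11-1-
  m28: -1100,111-0
  m30: 11-1-,111-0
  m31: -1111,1--11,11-1-
Essential: -000-, 0--0-, 00--0, 11-1-

YES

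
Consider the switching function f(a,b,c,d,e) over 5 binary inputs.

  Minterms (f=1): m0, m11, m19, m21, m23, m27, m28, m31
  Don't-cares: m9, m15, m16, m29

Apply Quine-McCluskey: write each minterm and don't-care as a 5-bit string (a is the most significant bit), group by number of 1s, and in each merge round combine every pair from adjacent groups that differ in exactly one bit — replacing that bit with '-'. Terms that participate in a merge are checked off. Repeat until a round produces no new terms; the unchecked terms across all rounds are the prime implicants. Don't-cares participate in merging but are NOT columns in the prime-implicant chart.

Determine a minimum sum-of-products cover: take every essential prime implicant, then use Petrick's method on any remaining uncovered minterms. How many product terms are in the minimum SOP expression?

5

size-2^0 implicants → 00000(✓)  01001(✓)  01011(✓)  01111(✓)  10000(✓)  10011(✓)  10101(✓)  10111(✓)  11011(✓)  11100(✓)  11101(✓)  11111(✓)
size-2^1 implicants → -0000  -1011(✓)  -1111(✓)  01-11(✓)  010-1  1-011(✓)  1-101(✓)  1-111(✓)  10-11(✓)  101-1(✓)  11-11(✓)  111-1(✓)  1110-
size-2^2 implicants → -1-11  1--11  1-1-1
Unchecked terms (primes): -0000, -1-11, 010-1, 1--11, 1-1-1, 1110-
Minterm coverage:
  m0 ⊆ -0000 [E]
  m11 ⊆ -1-11,010-1
  m19 ⊆ 1--11 [E]
  m21 ⊆ 1-1-1 [E]
  m23 ⊆ 1--11,1-1-1
  m27 ⊆ -1-11,1--11
  m28 ⊆ 1110- [E]
  m31 ⊆ -1-11,1--11,1-1-1
E = {-0000, 1--11, 1-1-1, 1110-}
Petrick residual → -1-11
Cover = b'c'd'e' + bde + ade + ace + abcd'  |cover|=5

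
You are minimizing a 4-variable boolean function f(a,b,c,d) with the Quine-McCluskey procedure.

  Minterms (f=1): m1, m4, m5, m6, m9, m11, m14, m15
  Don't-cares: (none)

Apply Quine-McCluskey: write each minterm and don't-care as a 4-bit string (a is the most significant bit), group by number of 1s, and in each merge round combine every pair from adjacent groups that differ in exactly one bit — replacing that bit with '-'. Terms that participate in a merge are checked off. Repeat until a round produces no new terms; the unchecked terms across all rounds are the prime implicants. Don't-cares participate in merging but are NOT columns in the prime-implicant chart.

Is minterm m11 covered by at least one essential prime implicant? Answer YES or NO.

NO

Round 0: 0001✓ 0100✓ 0101✓ 0110✓ 1001✓ 1011✓ 1110✓ 1111✓
Round 1: -001 -110 0-01 01-0 010- 1-11 10-1 111-
PIs = {-001, -110, 0-01, 01-0, 010-, 1-11, 10-1, 111-}
Coverage chart:
  m1: -001,0-01
  m4: 01-0,010-
  m5: 0-01,010-
  m6: -110,01-0
  m9: -001,10-1
  m11: 1-11,10-1
  m14: -110,111-
  m15: 1-11,111-
(no essential prime implicants)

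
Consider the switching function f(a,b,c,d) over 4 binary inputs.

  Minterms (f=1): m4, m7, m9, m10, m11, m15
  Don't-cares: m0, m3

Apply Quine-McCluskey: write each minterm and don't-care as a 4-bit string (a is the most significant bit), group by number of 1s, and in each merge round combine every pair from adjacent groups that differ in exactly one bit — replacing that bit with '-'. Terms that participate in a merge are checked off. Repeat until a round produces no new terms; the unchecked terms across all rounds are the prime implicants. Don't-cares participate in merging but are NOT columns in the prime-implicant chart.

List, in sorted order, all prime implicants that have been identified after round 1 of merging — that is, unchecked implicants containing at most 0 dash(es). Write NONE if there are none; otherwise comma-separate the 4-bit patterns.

size-2^0 implicants → 0000(✓)  0011(✓)  0100(✓)  0111(✓)  1001(✓)  1010(✓)  1011(✓)  1111(✓)
size-2^1 implicants → -011(✓)  -111(✓)  0-00  0-11(✓)  1-11(✓)  10-1  101-
size-2^2 implicants → --11
Unchecked terms (primes): --11, 0-00, 10-1, 101-

NONE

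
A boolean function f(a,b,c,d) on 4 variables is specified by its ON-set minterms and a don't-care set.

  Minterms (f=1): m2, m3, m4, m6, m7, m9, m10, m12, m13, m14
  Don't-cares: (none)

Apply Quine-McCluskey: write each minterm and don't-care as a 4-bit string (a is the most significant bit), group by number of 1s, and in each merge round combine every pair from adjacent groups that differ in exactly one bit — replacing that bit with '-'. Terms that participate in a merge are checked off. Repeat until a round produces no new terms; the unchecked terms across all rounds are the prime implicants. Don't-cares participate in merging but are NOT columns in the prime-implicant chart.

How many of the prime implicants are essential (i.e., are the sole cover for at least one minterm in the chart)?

size-2^0 implicants → 0010(✓)  0011(✓)  0100(✓)  0110(✓)  0111(✓)  1001(✓)  1010(✓)  1100(✓)  1101(✓)  1110(✓)
size-2^1 implicants → -010(✓)  -100(✓)  -110(✓)  0-10(✓)  0-11(✓)  001-(✓)  01-0(✓)  011-(✓)  1-01  1-10(✓)  11-0(✓)  110-
size-2^2 implicants → --10  -1-0  0-1-
Unchecked terms (primes): --10, -1-0, 0-1-, 1-01, 110-
Minterm coverage:
  m2 ⊆ --10,0-1-
  m3 ⊆ 0-1- [E]
  m4 ⊆ -1-0 [E]
  m6 ⊆ --10,-1-0,0-1-
  m7 ⊆ 0-1- [E]
  m9 ⊆ 1-01 [E]
  m10 ⊆ --10 [E]
  m12 ⊆ -1-0,110-
  m13 ⊆ 1-01,110-
  m14 ⊆ --10,-1-0
E = {--10, -1-0, 0-1-, 1-01}

4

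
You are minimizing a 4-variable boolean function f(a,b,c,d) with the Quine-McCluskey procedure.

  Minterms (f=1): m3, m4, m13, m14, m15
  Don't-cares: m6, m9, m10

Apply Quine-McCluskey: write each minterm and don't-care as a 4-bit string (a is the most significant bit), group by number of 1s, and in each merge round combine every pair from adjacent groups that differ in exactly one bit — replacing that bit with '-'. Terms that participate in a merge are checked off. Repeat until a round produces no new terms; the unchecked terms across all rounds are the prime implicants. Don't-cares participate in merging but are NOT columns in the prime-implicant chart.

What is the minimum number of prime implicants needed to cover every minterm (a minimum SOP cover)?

4

size-2^0 implicants → 0011  0100(✓)  0110(✓)  1001(✓)  1010(✓)  1101(✓)  1110(✓)  1111(✓)
size-2^1 implicants → -110  01-0  1-01  1-10  11-1  111-
Unchecked terms (primes): -110, 0011, 01-0, 1-01, 1-10, 11-1, 111-
Minterm coverage:
  m3 ⊆ 0011 [E]
  m4 ⊆ 01-0 [E]
  m13 ⊆ 1-01,11-1
  m14 ⊆ -110,1-10,111-
  m15 ⊆ 11-1,111-
E = {0011, 01-0}
Petrick residual → -110, 11-1
Cover = bcd' + a'b'cd + a'bd' + abd  |cover|=4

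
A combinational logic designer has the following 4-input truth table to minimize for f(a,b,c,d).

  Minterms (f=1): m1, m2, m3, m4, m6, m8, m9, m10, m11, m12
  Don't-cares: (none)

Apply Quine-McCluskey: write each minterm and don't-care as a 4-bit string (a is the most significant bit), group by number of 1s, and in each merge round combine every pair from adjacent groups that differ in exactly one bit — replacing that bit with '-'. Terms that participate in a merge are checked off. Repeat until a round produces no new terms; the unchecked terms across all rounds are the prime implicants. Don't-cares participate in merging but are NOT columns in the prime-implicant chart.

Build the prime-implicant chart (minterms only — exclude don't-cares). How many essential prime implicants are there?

1

size-2^0 implicants → 0001(✓)  0010(✓)  0011(✓)  0100(✓)  0110(✓)  1000(✓)  1001(✓)  1010(✓)  1011(✓)  1100(✓)
size-2^1 implicants → -001(✓)  -010(✓)  -011(✓)  -100  0-10  00-1(✓)  001-(✓)  01-0  1-00  10-0(✓)  10-1(✓)  100-(✓)  101-(✓)
size-2^2 implicants → -0-1  -01-  10--
Unchecked terms (primes): -0-1, -01-, -100, 0-10, 01-0, 1-00, 10--
Minterm coverage:
  m1 ⊆ -0-1 [E]
  m2 ⊆ -01-,0-10
  m3 ⊆ -0-1,-01-
  m4 ⊆ -100,01-0
  m6 ⊆ 0-10,01-0
  m8 ⊆ 1-00,10--
  m9 ⊆ -0-1,10--
  m10 ⊆ -01-,10--
  m11 ⊆ -0-1,-01-,10--
  m12 ⊆ -100,1-00
E = {-0-1}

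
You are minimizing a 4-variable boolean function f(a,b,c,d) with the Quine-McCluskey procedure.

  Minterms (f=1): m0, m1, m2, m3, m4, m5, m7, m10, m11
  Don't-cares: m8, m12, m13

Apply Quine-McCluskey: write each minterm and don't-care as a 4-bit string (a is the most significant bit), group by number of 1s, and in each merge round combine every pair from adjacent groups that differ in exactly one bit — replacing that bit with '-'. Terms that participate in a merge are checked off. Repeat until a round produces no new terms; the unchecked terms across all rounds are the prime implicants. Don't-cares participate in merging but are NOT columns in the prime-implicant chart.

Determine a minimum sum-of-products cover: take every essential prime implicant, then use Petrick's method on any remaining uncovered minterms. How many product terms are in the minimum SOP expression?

3

size-2^0 implicants → 0000(✓)  0001(✓)  0010(✓)  0011(✓)  0100(✓)  0101(✓)  0111(✓)  1000(✓)  1010(✓)  1011(✓)  1100(✓)  1101(✓)
size-2^1 implicants → -000(✓)  -010(✓)  -011(✓)  -100(✓)  -101(✓)  0-00(✓)  0-01(✓)  0-11(✓)  00-0(✓)  00-1(✓)  000-(✓)  001-(✓)  01-1(✓)  010-(✓)  1-00(✓)  10-0(✓)  101-(✓)  110-(✓)
size-2^2 implicants → --00  -0-0  -01-  -10-  0--1  0-0-  00--
Unchecked terms (primes): --00, -0-0, -01-, -10-, 0--1, 0-0-, 00--
Minterm coverage:
  m0 ⊆ --00,-0-0,0-0-,00--
  m1 ⊆ 0--1,0-0-,00--
  m2 ⊆ -0-0,-01-,00--
  m3 ⊆ -01-,0--1,00--
  m4 ⊆ --00,-10-,0-0-
  m5 ⊆ -10-,0--1,0-0-
  m7 ⊆ 0--1 [E]
  m10 ⊆ -0-0,-01-
  m11 ⊆ -01- [E]
E = {-01-, 0--1}
Petrick residual → --00
Cover = c'd' + b'c + a'd  |cover|=3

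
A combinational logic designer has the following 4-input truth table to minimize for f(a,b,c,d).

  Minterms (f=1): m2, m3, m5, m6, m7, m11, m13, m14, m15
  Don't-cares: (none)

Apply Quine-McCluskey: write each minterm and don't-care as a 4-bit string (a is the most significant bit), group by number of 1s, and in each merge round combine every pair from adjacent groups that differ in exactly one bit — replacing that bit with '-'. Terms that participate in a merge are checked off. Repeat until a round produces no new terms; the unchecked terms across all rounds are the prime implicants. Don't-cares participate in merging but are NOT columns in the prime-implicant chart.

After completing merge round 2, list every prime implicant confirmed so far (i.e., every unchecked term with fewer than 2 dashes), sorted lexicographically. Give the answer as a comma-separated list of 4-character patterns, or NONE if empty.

size-2^0 implicants → 0010(✓)  0011(✓)  0101(✓)  0110(✓)  0111(✓)  1011(✓)  1101(✓)  1110(✓)  1111(✓)
size-2^1 implicants → -011(✓)  -101(✓)  -110(✓)  -111(✓)  0-10(✓)  0-11(✓)  001-(✓)  01-1(✓)  011-(✓)  1-11(✓)  11-1(✓)  111-(✓)
size-2^2 implicants → --11  -1-1  -11-  0-1-
Unchecked terms (primes): --11, -1-1, -11-, 0-1-

NONE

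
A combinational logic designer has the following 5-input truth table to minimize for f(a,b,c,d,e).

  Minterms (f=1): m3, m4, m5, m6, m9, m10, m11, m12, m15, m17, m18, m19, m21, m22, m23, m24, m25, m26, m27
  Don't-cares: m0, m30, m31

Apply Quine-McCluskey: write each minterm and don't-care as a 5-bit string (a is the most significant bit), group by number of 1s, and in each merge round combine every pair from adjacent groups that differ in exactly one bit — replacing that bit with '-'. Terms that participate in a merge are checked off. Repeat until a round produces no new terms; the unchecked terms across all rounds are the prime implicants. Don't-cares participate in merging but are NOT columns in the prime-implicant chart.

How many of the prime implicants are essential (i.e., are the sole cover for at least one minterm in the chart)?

7

Round 0: 00000✓ 00011✓ 00100✓ 00101✓ 00110✓ 01001✓ 01010✓ 01011✓ 01100✓ 01111✓ 10001✓ 10010✓ 10011✓ 10101✓ 10110✓ 10111✓ 11000✓ 11001✓ 11010✓ 11011✓ 11110✓ 11111✓
Round 1: -0011✓ -0101 -0110 -1001✓ -1010✓ -1011✓ -1111✓ 0-011✓ 0-100 00-00 001-0 0010- 01-11✓ 010-1✓ 0101-✓ 1-001✓ 1-010✓ 1-011✓ 1-110✓ 1-111✓ 10-01✓ 10-10✓ 10-11✓ 100-1✓ 1001-✓ 101-1✓ 1011-✓ 11-10✓ 11-11✓ 110-0✓ 110-1✓ 1100-✓ 1101-✓ 1111-✓
Round 2: --011 -1-11 -10-1 -101- 1--10✓ 1--11✓ 1-0-1 1-01-✓ 1-11-✓ 10--1 10-1-✓ 11-1-✓ 110--
Round 3: 1--1-
PIs = {--011, -0101, -0110, -1-11, -10-1, -101-, 0-100, 00-00, 001-0, 0010-, 1--1-, 1-0-1, 10--1, 110--}
Coverage chart:
  m3: --011 ←essential
  m4: 0-100,00-00,001-0,0010-
  m5: -0101,0010-
  m6: -0110,001-0
  m9: -10-1 ←essential
  m10: -101- ←essential
  m11: --011,-1-11,-10-1,-101-
  m12: 0-100 ←essential
  m15: -1-11 ←essential
  m17: 1-0-1,10--1
  m18: 1--1- ←essential
  m19: --011,1--1-,1-0-1,10--1
  m21: -0101,10--1
  m22: -0110,1--1-
  m23: 1--1-,10--1
  m24: 110-- ←essential
  m25: -10-1,1-0-1,110--
  m26: -101-,1--1-,110--
  m27: --011,-1-11,-10-1,-101-,1--1-,1-0-1,110--
Essential: --011, -1-11, -10-1, -101-, 0-100, 1--1-, 110--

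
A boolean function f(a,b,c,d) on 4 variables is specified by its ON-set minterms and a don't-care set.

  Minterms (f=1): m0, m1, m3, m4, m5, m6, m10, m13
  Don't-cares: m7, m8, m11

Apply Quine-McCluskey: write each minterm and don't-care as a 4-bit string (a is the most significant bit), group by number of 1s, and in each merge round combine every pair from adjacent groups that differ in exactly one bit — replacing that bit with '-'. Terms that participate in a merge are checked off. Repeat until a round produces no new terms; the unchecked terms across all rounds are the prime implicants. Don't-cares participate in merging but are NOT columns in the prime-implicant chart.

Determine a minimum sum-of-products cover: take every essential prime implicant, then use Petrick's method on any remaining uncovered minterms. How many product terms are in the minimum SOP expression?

5

[col 0] 0000*, 0001*, 0011*, 0100*, 0101*, 0110*, 0111*, 1000*, 1010*, 1011*, 1101*
[col 1] -000, -011, -101, 0-00*, 0-01*, 0-11*, 00-1*, 000-*, 01-0*, 01-1*, 010-*, 011-*, 10-0, 101-
[col 2] 0--1, 0-0-, 01--
Prime implicants: -000, -011, -101, 0--1, 0-0-, 01--, 10-0, 101-
PI chart (minterm → PIs covering it):
  0 | -000,0-0-
  1 | 0--1,0-0-
  3 | -011,0--1
  4 | 0-0-,01--
  5 | -101,0--1,0-0-,01--
  6 | 01--  (sole → essential)
  10 | 10-0,101-
  13 | -101  (sole → essential)
Essential prime implicants: -101, 01--
Petrick residual → -000, 0--1, 10-0
Minimum SOP uses 5 PIs: b'c'd' + bc'd + a'd + a'b + ab'd'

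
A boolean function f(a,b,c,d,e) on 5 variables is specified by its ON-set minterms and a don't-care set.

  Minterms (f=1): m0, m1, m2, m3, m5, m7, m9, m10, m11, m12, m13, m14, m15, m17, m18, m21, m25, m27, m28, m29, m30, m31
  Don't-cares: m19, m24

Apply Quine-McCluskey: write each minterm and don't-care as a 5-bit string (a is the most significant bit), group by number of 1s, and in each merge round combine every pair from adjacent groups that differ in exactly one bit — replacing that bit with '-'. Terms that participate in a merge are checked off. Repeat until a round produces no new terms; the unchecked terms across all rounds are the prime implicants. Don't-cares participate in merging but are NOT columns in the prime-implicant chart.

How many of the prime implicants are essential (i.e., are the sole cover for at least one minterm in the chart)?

Round 0: 00000✓ 00001✓ 00010✓ 00011✓ 00101✓ 00111✓ 01001✓ 01010✓ 01011✓ 01100✓ 01101✓ 01110✓ 01111✓ 10001✓ 10010✓ 10011✓ 10101✓ 11000✓ 11001✓ 11011✓ 11100✓ 11101✓ 11110✓ 11111✓
Round 1: -0001✓ -0010✓ -0011✓ -0101✓ -1001✓ -1011✓ -1100✓ -1101✓ -1110✓ -1111✓ 0-001✓ 0-010✓ 0-011✓ 0-101✓ 0-111✓ 00-01✓ 00-11✓ 000-0✓ 000-1✓ 0000-✓ 0001-✓ 001-1✓ 01-01✓ 01-10✓ 01-11✓ 010-1✓ 0101-✓ 011-0✓ 011-1✓ 0110-✓ 0111-✓ 1-001✓ 1-011✓ 1-101✓ 10-01✓ 100-1✓ 1001-✓ 11-00✓ 11-01✓ 11-11✓ 110-1✓ 1100-✓ 111-0✓ 111-1✓ 1110-✓ 1111-✓
Round 2: --001✓ --011✓ --101✓ -0-01✓ -00-1✓ -001- -1-01✓ -1-11✓ -10-1✓ -11-0✓ -11-1✓ -110-✓ -111-✓ 0--01✓ 0--11✓ 0-0-1✓ 0-01- 0-1-1✓ 00--1✓ 000-- 01--1✓ 01-1- 011--✓ 1--01✓ 1-0-1✓ 11--1✓ 11-0- 111--✓
Round 3: ---01 --0-1 -1--1 -11-- 0---1
PIs = {---01, --0-1, -001-, -1--1, -11--, 0---1, 0-01-, 000--, 01-1-, 11-0-}
Coverage chart:
  m0: 000-- ←essential
  m1: ---01,--0-1,0---1,000--
  m2: -001-,0-01-,000--
  m3: --0-1,-001-,0---1,0-01-,000--
  m5: ---01,0---1
  m7: 0---1 ←essential
  m9: ---01,--0-1,-1--1,0---1
  m10: 0-01-,01-1-
  m11: --0-1,-1--1,0---1,0-01-,01-1-
  m12: -11-- ←essential
  m13: ---01,-1--1,-11--,0---1
  m14: -11--,01-1-
  m15: -1--1,-11--,0---1,01-1-
  m17: ---01,--0-1
  m18: -001- ←essential
  m21: ---01 ←essential
  m25: ---01,--0-1,-1--1,11-0-
  m27: --0-1,-1--1
  m28: -11--,11-0-
  m29: ---01,-1--1,-11--,11-0-
  m30: -11-- ←essential
  m31: -1--1,-11--
Essential: ---01, -001-, -11--, 0---1, 000--

5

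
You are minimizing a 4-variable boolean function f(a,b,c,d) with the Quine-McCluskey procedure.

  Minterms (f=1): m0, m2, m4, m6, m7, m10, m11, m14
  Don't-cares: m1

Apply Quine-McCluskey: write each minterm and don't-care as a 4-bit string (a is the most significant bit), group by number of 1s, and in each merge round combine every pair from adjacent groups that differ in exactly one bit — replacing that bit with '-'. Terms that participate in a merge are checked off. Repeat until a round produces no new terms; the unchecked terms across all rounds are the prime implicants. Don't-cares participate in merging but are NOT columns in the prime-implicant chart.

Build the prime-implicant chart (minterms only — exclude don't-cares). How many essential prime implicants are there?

Round 0: 0000✓ 0001✓ 0010✓ 0100✓ 0110✓ 0111✓ 1010✓ 1011✓ 1110✓
Round 1: -010✓ -110✓ 0-00✓ 0-10✓ 00-0✓ 000- 01-0✓ 011- 1-10✓ 101-
Round 2: --10 0--0
PIs = {--10, 0--0, 000-, 011-, 101-}
Coverage chart:
  m0: 0--0,000-
  m2: --10,0--0
  m4: 0--0 ←essential
  m6: --10,0--0,011-
  m7: 011- ←essential
  m10: --10,101-
  m11: 101- ←essential
  m14: --10 ←essential
Essential: --10, 0--0, 011-, 101-

4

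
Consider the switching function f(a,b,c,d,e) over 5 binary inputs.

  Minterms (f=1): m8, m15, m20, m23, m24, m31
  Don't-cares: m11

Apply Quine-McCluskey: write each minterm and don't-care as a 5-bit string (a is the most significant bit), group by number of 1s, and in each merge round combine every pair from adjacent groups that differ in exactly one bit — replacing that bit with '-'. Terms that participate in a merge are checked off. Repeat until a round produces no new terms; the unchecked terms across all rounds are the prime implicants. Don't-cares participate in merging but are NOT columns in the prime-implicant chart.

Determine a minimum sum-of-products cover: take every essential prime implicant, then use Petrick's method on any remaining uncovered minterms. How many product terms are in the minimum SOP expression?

4

Round 0: 01000✓ 01011✓ 01111✓ 10100 10111✓ 11000✓ 11111✓
Round 1: -1000 -1111 01-11 1-111
PIs = {-1000, -1111, 01-11, 1-111, 10100}
Coverage chart:
  m8: -1000 ←essential
  m15: -1111,01-11
  m20: 10100 ←essential
  m23: 1-111 ←essential
  m24: -1000 ←essential
  m31: -1111,1-111
Essential: -1000, 1-111, 10100
Petrick residual → -1111
Min cover (4 terms): bc'd'e' + bcde + acde + ab'cd'e'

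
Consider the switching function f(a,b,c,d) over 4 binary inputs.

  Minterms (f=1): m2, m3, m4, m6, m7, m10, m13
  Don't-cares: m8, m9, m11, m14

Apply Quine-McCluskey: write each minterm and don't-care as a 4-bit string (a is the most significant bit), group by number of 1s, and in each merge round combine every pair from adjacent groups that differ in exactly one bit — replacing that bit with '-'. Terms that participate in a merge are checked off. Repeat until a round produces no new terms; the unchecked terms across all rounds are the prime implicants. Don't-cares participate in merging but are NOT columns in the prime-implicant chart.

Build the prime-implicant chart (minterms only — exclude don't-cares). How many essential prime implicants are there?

[col 0] 0010*, 0011*, 0100*, 0110*, 0111*, 1000*, 1001*, 1010*, 1011*, 1101*, 1110*
[col 1] -010*, -011*, -110*, 0-10*, 0-11*, 001-*, 01-0, 011-*, 1-01, 1-10*, 10-0*, 10-1*, 100-*, 101-*
[col 2] --10, -01-, 0-1-, 10--
Prime implicants: --10, -01-, 0-1-, 01-0, 1-01, 10--
PI chart (minterm → PIs covering it):
  2 | --10,-01-,0-1-
  3 | -01-,0-1-
  4 | 01-0  (sole → essential)
  6 | --10,0-1-,01-0
  7 | 0-1-  (sole → essential)
  10 | --10,-01-,10--
  13 | 1-01  (sole → essential)
Essential prime implicants: 0-1-, 01-0, 1-01

3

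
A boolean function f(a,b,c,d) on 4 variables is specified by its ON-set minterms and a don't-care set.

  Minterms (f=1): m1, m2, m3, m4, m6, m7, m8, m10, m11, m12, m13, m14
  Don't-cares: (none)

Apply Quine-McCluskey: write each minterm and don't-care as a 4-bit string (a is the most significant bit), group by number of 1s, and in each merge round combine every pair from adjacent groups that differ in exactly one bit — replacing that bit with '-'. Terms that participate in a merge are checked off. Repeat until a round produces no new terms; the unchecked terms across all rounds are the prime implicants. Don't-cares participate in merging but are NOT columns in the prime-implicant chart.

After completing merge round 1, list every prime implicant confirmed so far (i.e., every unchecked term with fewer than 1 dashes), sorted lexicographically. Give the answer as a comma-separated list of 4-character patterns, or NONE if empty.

Round 0: 0001✓ 0010✓ 0011✓ 0100✓ 0110✓ 0111✓ 1000✓ 1010✓ 1011✓ 1100✓ 1101✓ 1110✓
Round 1: -010✓ -011✓ -100✓ -110✓ 0-10✓ 0-11✓ 00-1 001-✓ 01-0✓ 011-✓ 1-00✓ 1-10✓ 10-0✓ 101-✓ 11-0✓ 110-
Round 2: --10 -01- -1-0 0-1- 1--0
PIs = {--10, -01-, -1-0, 0-1-, 00-1, 1--0, 110-}

NONE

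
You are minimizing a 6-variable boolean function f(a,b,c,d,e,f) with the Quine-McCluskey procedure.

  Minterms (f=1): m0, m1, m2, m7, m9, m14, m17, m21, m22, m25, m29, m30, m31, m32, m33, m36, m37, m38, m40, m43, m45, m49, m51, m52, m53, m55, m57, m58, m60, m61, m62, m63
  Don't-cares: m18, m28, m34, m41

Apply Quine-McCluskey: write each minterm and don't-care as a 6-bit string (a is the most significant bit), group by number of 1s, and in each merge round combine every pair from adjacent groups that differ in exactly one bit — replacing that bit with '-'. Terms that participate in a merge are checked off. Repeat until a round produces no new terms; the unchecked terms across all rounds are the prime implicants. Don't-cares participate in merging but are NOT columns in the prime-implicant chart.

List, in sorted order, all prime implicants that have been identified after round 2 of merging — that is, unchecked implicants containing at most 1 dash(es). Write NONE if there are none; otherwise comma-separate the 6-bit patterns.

0-0010, 0-1110, 000111, 01-110, 010-10, 1010-1, 111-10

[col 0] 000000*, 000001*, 000010*, 000111, 001001*, 001110*, 010001*, 010010*, 010101*, 010110*, 011001*, 011100*, 011101*, 011110*, 011111*, 100000*, 100001*, 100010*, 100100*, 100101*, 100110*, 101000*, 101001*, 101011*, 101101*, 110001*, 110011*, 110100*, 110101*, 110111*, 111001*, 111010*, 111100*, 111101*, 111110*, 111111*
[col 1] -00000*, -00001*, -00010*, -01001*, -10001*, -10101*, -11001*, -11100*, -11101*, -11110*, -11111*, 0-0001*, 0-0010, 0-1001*, 0-1110, 00-001*, 0000-0*, 00000-*, 01-001*, 01-101*, 01-110, 010-01*, 010-10, 011-01*, 0111-0*, 0111-1*, 01110-*, 01111-*, 1-0001*, 1-0100*, 1-0101*, 1-1001*, 1-1101*, 10-000*, 10-001*, 10-101*, 100-00*, 100-01*, 100-10*, 1000-0*, 10000-*, 1001-0*, 10010-*, 101-01*, 1010-1, 10100-*, 11-001*, 11-100*, 11-101*, 11-111*, 110-01*, 110-11*, 1100-1*, 1101-1*, 11010-*, 111-01*, 111-10, 1111-0*, 1111-1*, 11110-*, 11111-*
[col 2] --0001*, --1001*, -0-001*, -000-0, -0000-, -1-001*, -1-101*, -10-01*, -11-01*, -111-0*, -111-1*, -1110-*, -1111-*, 0--001*, 01--01*, 0111--*, 1--001*, 1--101*, 1-0-01*, 1-010-, 1-1-01*, 10--01*, 10-00-, 100--0, 100-0-, 11--01*, 11-1-1, 11-10-, 110--1, 1111--*
[col 3] ---001, -1--01, -111--, 1---01
Prime implicants: ---001, -000-0, -0000-, -1--01, -111--, 0-0010, 0-1110, 000111, 01-110, 010-10, 1---01, 1-010-, 10-00-, 100--0, 100-0-, 1010-1, 11-1-1, 11-10-, 110--1, 111-10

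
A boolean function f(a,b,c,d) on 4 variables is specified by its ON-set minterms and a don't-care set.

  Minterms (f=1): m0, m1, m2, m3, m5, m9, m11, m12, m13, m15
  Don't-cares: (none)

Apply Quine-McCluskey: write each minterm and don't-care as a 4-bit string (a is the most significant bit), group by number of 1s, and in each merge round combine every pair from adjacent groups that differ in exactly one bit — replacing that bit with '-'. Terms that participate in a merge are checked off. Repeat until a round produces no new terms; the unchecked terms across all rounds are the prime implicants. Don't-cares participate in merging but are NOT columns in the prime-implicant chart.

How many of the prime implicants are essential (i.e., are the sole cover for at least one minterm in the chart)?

4

[col 0] 0000*, 0001*, 0010*, 0011*, 0101*, 1001*, 1011*, 1100*, 1101*, 1111*
[col 1] -001*, -011*, -101*, 0-01*, 00-0*, 00-1*, 000-*, 001-*, 1-01*, 1-11*, 10-1*, 11-1*, 110-
[col 2] --01, -0-1, 00--, 1--1
Prime implicants: --01, -0-1, 00--, 1--1, 110-
PI chart (minterm → PIs covering it):
  0 | 00--  (sole → essential)
  1 | --01,-0-1,00--
  2 | 00--  (sole → essential)
  3 | -0-1,00--
  5 | --01  (sole → essential)
  9 | --01,-0-1,1--1
  11 | -0-1,1--1
  12 | 110-  (sole → essential)
  13 | --01,1--1,110-
  15 | 1--1  (sole → essential)
Essential prime implicants: --01, 00--, 1--1, 110-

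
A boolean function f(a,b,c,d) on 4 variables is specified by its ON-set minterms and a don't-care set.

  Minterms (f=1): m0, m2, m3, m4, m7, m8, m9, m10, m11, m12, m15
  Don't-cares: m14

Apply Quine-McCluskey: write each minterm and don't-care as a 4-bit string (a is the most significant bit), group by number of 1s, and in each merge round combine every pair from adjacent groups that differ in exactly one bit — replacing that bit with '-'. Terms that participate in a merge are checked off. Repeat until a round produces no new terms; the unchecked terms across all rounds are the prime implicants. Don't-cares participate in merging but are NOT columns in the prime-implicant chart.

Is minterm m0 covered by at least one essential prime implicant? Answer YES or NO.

YES

[col 0] 0000*, 0010*, 0011*, 0100*, 0111*, 1000*, 1001*, 1010*, 1011*, 1100*, 1110*, 1111*
[col 1] -000*, -010*, -011*, -100*, -111*, 0-00*, 0-11*, 00-0*, 001-*, 1-00*, 1-10*, 1-11*, 10-0*, 10-1*, 100-*, 101-*, 11-0*, 111-*
[col 2] --00, --11, -0-0, -01-, 1--0, 1-1-, 10--
Prime implicants: --00, --11, -0-0, -01-, 1--0, 1-1-, 10--
PI chart (minterm → PIs covering it):
  0 | --00,-0-0
  2 | -0-0,-01-
  3 | --11,-01-
  4 | --00  (sole → essential)
  7 | --11  (sole → essential)
  8 | --00,-0-0,1--0,10--
  9 | 10--  (sole → essential)
  10 | -0-0,-01-,1--0,1-1-,10--
  11 | --11,-01-,1-1-,10--
  12 | --00,1--0
  15 | --11,1-1-
Essential prime implicants: --00, --11, 10--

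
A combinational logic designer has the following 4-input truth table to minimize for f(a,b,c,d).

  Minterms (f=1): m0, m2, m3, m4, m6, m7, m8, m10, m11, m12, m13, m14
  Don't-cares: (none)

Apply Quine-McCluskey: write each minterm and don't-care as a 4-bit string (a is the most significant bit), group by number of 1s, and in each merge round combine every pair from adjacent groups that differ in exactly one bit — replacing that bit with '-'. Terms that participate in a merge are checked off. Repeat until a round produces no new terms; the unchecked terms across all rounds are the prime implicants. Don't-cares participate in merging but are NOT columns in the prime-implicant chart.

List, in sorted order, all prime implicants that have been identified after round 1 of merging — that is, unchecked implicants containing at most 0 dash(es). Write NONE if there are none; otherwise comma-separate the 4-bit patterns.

size-2^0 implicants → 0000(✓)  0010(✓)  0011(✓)  0100(✓)  0110(✓)  0111(✓)  1000(✓)  1010(✓)  1011(✓)  1100(✓)  1101(✓)  1110(✓)
size-2^1 implicants → -000(✓)  -010(✓)  -011(✓)  -100(✓)  -110(✓)  0-00(✓)  0-10(✓)  0-11(✓)  00-0(✓)  001-(✓)  01-0(✓)  011-(✓)  1-00(✓)  1-10(✓)  10-0(✓)  101-(✓)  11-0(✓)  110-
size-2^2 implicants → --00(✓)  --10(✓)  -0-0(✓)  -01-  -1-0(✓)  0--0(✓)  0-1-  1--0(✓)
size-2^3 implicants → ---0
Unchecked terms (primes): ---0, -01-, 0-1-, 110-

NONE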